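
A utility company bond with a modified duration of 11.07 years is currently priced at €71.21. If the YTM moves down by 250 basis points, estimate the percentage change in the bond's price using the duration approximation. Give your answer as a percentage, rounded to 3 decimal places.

Duration approximation: ΔP/P ≈ -D_mod · Δy = -11.07 × (-0.025) = +0.276750.
As a percentage: +27.6750%.

+27.675%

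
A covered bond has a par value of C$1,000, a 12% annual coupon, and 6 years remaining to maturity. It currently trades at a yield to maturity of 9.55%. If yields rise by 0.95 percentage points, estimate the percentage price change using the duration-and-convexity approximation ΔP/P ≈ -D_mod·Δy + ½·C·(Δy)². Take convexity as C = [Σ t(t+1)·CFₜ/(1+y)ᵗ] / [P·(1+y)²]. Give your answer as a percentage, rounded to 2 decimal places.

With y = 0.0955:
  t   CF        PV=CF/(1+0.0955)^t    t·PV        t(t+1)·PV
  1       120.00       109.5390       109.5390         219.0780
  2       120.00        99.9900       199.9800         599.9399
  3       120.00        91.2734       273.8201       1,095.2805
  4       120.00        83.3166       333.2665       1,666.3327
  5       120.00        76.0535       380.2676       2,281.6057
  6     1,120.00       647.9533     3,887.7200      27,214.0402
  Σ                  1,108.1259     5,184.5933      33,076.2770
P = 1,108.1259; D_Mac = 4.67870 yrs; D_mod = 4.27084 yrs; C = 24.87154.
Duration effect: -4.27084 × (+0.0095) = -0.040573
Convexity effect: 0.5 × 24.87154 × (0.0095)² = +0.0011223
ΔP/P ≈ -0.040573 + 0.0011223 = -0.039451 = -3.9451%.

-3.95%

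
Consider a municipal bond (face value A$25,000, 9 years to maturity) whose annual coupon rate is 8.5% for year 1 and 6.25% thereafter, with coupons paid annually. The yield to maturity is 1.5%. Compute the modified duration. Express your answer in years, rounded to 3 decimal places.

7.257 years

Periodic yield y = 0.015. First find Macaulay duration:
  t   CF        PV=CF/(1+0.015)^t    t·PV
  1     2,125.00     2,093.5961     2,093.5961
  2     1,562.50     1,516.6590     3,033.3180
  3     1,562.50     1,494.2453     4,482.7359
  4     1,562.50     1,472.1629     5,888.6514
  5     1,562.50     1,450.4068     7,252.0338
  6     1,562.50     1,428.9722     8,573.8331
  7     1,562.50     1,407.8544     9,854.9805
  8     1,562.50     1,387.0486    11,096.3890
  9    26,562.50    23,231.3564   209,082.2074
  Σ                 35,482.3015   261,357.7452
P = 35,482.3015; Macaulay duration = 261,357.7452 / 35,482.3015 = 7.36586 years.
Modified duration = D_Mac / (1 + y) = 7.36586 / 1.015 = 7.25701 years.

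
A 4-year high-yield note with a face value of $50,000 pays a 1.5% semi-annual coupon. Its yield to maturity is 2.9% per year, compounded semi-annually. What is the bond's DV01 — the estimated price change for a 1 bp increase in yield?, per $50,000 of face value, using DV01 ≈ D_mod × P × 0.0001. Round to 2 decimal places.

Periodic yield y = 0.0145.
  t   CF        PV=CF/(1+0.0145)^t    t·PV
  1       375.00       369.6402       369.6402
  2       375.00       364.3570       728.7141
  3       375.00       359.1494     1,077.4481
  4       375.00       354.0161     1,416.0646
  5       375.00       348.9563     1,744.7814
  6       375.00       343.9687     2,063.8124
  7       375.00       339.0525     2,373.3673
  8    50,375.00    44,895.0695   359,160.5560
  Σ                 47,374.2097   368,934.3840
P = 47,374.2097; D_Mac = 7.78766 half-year periods = 3.89383 yrs; D_mod = 3.83818 yrs.
DV01 ≈ 3.83818 × 47,374.2097 × 0.0001 = 18.183065.

$18.18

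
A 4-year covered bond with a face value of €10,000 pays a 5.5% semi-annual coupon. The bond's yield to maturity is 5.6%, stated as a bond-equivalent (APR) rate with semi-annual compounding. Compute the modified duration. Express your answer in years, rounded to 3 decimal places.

Periodic yield y = 0.028. First find Macaulay duration:
  t   CF        PV=CF/(1+0.028)^t    t·PV
  1       275.00       267.5097       267.5097
  2       275.00       260.2235       520.4469
  3       275.00       253.1357       759.4070
  4       275.00       246.2409       984.9637
  5       275.00       239.5340     1,197.6699
  6       275.00       233.0097     1,398.0582
  7       275.00       226.6631     1,586.6419
  8    10,275.00     8,238.2869    65,906.2954
  Σ                  9,964.6035    72,620.9928
P = 9,964.6035; Macaulay duration = 72,620.9928 / 9,964.6035 = 7.28790 half-year periods = 3.64395 years.
Modified duration = D_Mac / (1 + y) = 3.64395 / 1.028 = 3.54470 years.

3.545 years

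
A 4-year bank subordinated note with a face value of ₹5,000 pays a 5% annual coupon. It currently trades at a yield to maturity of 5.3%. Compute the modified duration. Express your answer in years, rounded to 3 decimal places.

Periodic yield y = 0.053. First find Macaulay duration:
  t   CF        PV=CF/(1+0.053)^t    t·PV
  1       250.00       237.4169       237.4169
  2       250.00       225.4671       450.9343
  3       250.00       214.1188       642.3565
  4     5,250.00     4,270.1764    17,080.7057
  Σ                  4,947.1793    18,411.4134
P = 4,947.1793; Macaulay duration = 18,411.4134 / 4,947.1793 = 3.72160 years.
Modified duration = D_Mac / (1 + y) = 3.72160 / 1.053 = 3.53428 years.

3.534 years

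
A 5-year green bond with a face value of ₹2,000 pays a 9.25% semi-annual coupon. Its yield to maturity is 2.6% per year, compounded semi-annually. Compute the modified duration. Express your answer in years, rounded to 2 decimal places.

Periodic yield y = 0.013. First find Macaulay duration:
  t   CF        PV=CF/(1+0.013)^t    t·PV
  1        92.50        91.3129        91.3129
  2        92.50        90.1411       180.2822
  3        92.50        88.9843       266.9529
  4        92.50        87.8424       351.3694
  5        92.50        86.7151       433.5753
  6        92.50        85.6022       513.6134
  7        92.50        84.5037       591.5258
  8        92.50        83.4192       667.3538
  9        92.50        82.3487       741.1383
  10    2,092.50     1,838.9546    18,389.5462
  Σ                  2,619.8242    22,226.6701
P = 2,619.8242; Macaulay duration = 22,226.6701 / 2,619.8242 = 8.48403 half-year periods = 4.24202 years.
Modified duration = D_Mac / (1 + y) = 4.24202 / 1.013 = 4.18758 years.

4.19 years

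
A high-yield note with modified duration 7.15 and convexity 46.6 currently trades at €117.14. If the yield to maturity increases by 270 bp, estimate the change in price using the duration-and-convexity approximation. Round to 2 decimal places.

Duration effect: -D_mod·Δy = -7.15 × (+0.027) = -0.193050
Convexity effect: ½·C·(Δy)² = 0.5 × 46.6 × (0.027)² = +0.0169857
ΔP/P ≈ -0.193050 + 0.0169857 = -0.1760643
ΔP ≈ 117.14 × (-0.1760643) = -20.624172102.

-€20.62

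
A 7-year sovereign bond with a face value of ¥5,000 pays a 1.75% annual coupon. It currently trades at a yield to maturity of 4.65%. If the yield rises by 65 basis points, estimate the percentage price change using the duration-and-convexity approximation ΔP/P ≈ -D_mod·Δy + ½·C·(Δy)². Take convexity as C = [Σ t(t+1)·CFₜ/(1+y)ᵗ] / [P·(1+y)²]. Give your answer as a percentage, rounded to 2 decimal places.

-4.00%

With y = 0.0465:
  t   CF        PV=CF/(1+0.0465)^t    t·PV        t(t+1)·PV
  1        87.50        83.6120        83.6120         167.2241
  2        87.50        79.8968       159.7937         479.3810
  3        87.50        76.3467       229.0401         916.1606
  4        87.50        72.9543       291.8174       1,459.0868
  5        87.50        69.7127       348.5635       2,091.3809
  6        87.50        66.6151       399.6906       2,797.8340
  7     5,087.50     3,701.0913    25,907.6388     207,261.1104
  Σ                  4,150.2290    27,420.1561     215,172.1778
P = 4,150.2290; D_Mac = 6.60690 yrs; D_mod = 6.31333 yrs; C = 47.34080.
Duration effect: -6.31333 × (+0.0065) = -0.041037
Convexity effect: 0.5 × 47.34080 × (0.0065)² = +0.0010001
ΔP/P ≈ -0.041037 + 0.0010001 = -0.040037 = -4.0037%.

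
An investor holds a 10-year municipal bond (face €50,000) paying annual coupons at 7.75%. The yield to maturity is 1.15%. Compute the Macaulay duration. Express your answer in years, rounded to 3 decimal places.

Periodic yield y = 0.0115. Discount each cash flow and weight by its year:
  t   CF        PV=CF/(1+0.0115)^t    t·PV
  1     3,875.00     3,830.9441     3,830.9441
  2     3,875.00     3,787.3892     7,574.7783
  3     3,875.00     3,744.3294    11,232.9881
  4     3,875.00     3,701.7591    14,807.0366
  5     3,875.00     3,659.6729    18,298.3646
  6     3,875.00     3,618.0652    21,708.3910
  7     3,875.00     3,576.9305    25,038.5132
  8     3,875.00     3,536.2634    28,290.1075
  9     3,875.00     3,496.0588    31,464.5288
  10   53,875.00    48,053.8748   480,538.7475
  Σ                 81,005.2873   642,784.3997
Price P = Σ PV = 81,005.2873.
Macaulay duration = Σ(t·PV) / P = 642,784.3997 / 81,005.2873 = 7.93509 years.

7.935 years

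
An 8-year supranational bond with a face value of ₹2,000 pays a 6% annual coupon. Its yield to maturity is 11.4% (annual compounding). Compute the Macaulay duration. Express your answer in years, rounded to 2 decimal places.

Periodic yield y = 0.114. Discount each cash flow and weight by its year:
  t   CF        PV=CF/(1+0.114)^t    t·PV
  1       120.00       107.7199       107.7199
  2       120.00        96.6965       193.3930
  3       120.00        86.8012       260.4036
  4       120.00        77.9185       311.6739
  5       120.00        69.9448       349.7239
  6       120.00        62.7871       376.7223
  7       120.00        56.3618       394.5327
  8     2,120.00       893.8288     7,150.6302
  Σ                  1,452.0585     9,144.7996
Price P = Σ PV = 1,452.0585.
Macaulay duration = Σ(t·PV) / P = 9,144.7996 / 1,452.0585 = 6.29782 years.

6.30 years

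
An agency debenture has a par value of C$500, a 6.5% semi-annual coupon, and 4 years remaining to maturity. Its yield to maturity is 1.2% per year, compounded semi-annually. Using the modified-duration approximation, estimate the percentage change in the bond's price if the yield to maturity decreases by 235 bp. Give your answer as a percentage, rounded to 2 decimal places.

+8.48%

Periodic yield y = 0.006. Modified duration first:
  t   CF        PV=CF/(1+0.006)^t    t·PV
  1        16.25        16.1531        16.1531
  2        16.25        16.0567        32.1135
  3        16.25        15.9610        47.8829
  4        16.25        15.8658        63.4631
  5        16.25        15.7712        78.8558
  6        16.25        15.6771        94.0625
  7        16.25        15.5836       109.0851
  8       516.25       492.1259     3,937.0072
  Σ                    603.1943     4,378.6232
P = 603.1943; D_Mac = 7.25906 half-year periods = 3.62953 yrs; D_mod = 3.62953/(1+0.006) = 3.60788 yrs.
ΔP/P ≈ -D_mod · Δy = -3.60788 × (-0.0235) = +0.084785 = +8.4785%.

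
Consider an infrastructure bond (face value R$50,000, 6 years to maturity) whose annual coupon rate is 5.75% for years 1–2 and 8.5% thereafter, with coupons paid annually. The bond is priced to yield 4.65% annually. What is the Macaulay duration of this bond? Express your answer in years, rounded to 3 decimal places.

Periodic yield y = 0.0465. Discount each cash flow and weight by its year:
  t   CF        PV=CF/(1+0.0465)^t    t·PV
  1     2,875.00     2,747.2527     2,747.2527
  2     2,875.00     2,625.1818     5,250.3636
  3     4,250.00     3,708.2690    11,124.8070
  4     4,250.00     3,543.4964    14,173.9857
  5     4,250.00     3,386.0453    16,930.2266
  6    54,250.00    41,301.3594   247,808.1565
  Σ                 57,311.6047   298,034.7922
Price P = Σ PV = 57,311.6047.
Macaulay duration = Σ(t·PV) / P = 298,034.7922 / 57,311.6047 = 5.20025 years.

5.200 years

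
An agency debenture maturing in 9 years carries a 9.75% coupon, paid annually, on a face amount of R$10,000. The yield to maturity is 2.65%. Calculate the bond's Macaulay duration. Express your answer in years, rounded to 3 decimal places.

6.938 years

Periodic yield y = 0.0265. Discount each cash flow and weight by its year:
  t   CF        PV=CF/(1+0.0265)^t    t·PV
  1       975.00       949.8295       949.8295
  2       975.00       925.3088     1,850.6177
  3       975.00       901.4212     2,704.2635
  4       975.00       878.1502     3,512.6008
  5       975.00       855.4800     4,277.3999
  6       975.00       833.3950     5,000.3700
  7       975.00       811.8802     5,683.1613
  8       975.00       790.9208     6,327.3662
  9    10,975.00     8,673.0918    78,057.8266
  Σ                 15,619.4775   108,363.4355
Price P = Σ PV = 15,619.4775.
Macaulay duration = Σ(t·PV) / P = 108,363.4355 / 15,619.4775 = 6.93771 years.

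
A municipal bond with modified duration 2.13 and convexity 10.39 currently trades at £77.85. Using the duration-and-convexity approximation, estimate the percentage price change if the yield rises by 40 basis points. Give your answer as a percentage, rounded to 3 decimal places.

Duration effect: -D_mod·Δy = -2.13 × (+0.004) = -0.008520
Convexity effect: ½·C·(Δy)² = 0.5 × 10.39 × (0.004)² = +0.00008312
ΔP/P ≈ -0.008520 + 0.00008312 = -0.00843688
= -0.843688%.

-0.844%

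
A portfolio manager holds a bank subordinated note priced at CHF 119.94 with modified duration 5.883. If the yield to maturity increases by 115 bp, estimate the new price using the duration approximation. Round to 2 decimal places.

CHF 111.83

Duration approximation: ΔP/P ≈ -D_mod · Δy = -5.883 × (+0.0115) = -0.0676545.
New price ≈ 119.94 × (1 - 0.0676545) = 111.82551927.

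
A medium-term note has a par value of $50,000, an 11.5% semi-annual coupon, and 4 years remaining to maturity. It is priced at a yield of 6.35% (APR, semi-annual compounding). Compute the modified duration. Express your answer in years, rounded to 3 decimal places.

3.274 years

Periodic yield y = 0.03175. First find Macaulay duration:
  t   CF        PV=CF/(1+0.03175)^t    t·PV
  1     2,875.00     2,786.5277     2,786.5277
  2     2,875.00     2,700.7780     5,401.5561
  3     2,875.00     2,617.6671     7,853.0013
  4     2,875.00     2,537.1137    10,148.4550
  5     2,875.00     2,459.0393    12,295.1963
  6     2,875.00     2,383.3673    14,300.2040
  7     2,875.00     2,310.0241    16,170.1685
  8    52,875.00    41,176.9865   329,415.8920
  Σ                 58,971.5038   398,371.0010
P = 58,971.5038; Macaulay duration = 398,371.0010 / 58,971.5038 = 6.75531 half-year periods = 3.37766 years.
Modified duration = D_Mac / (1 + y) = 3.37766 / 1.03175 = 3.27372 years.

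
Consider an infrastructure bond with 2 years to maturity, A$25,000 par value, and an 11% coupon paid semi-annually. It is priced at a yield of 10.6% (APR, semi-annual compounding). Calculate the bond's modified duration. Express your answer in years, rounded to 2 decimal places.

Periodic yield y = 0.053. First find Macaulay duration:
  t   CF        PV=CF/(1+0.053)^t    t·PV
  1     1,375.00     1,305.7930     1,305.7930
  2     1,375.00     1,240.0693     2,480.1386
  3     1,375.00     1,177.6537     3,532.9610
  4    26,375.00    21,452.5530    85,810.2120
  Σ                 25,176.0689    93,129.1045
P = 25,176.0689; Macaulay duration = 93,129.1045 / 25,176.0689 = 3.69911 half-year periods = 1.84956 years.
Modified duration = D_Mac / (1 + y) = 1.84956 / 1.053 = 1.75646 years.

1.76 years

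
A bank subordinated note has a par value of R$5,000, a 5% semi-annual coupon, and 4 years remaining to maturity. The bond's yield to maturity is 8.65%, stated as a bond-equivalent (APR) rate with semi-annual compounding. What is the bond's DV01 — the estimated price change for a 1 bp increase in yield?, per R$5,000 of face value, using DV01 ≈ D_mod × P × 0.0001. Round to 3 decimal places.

Periodic yield y = 0.04325.
  t   CF        PV=CF/(1+0.04325)^t    t·PV
  1       125.00       119.8179       119.8179
  2       125.00       114.8506       229.7012
  3       125.00       110.0892       330.2677
  4       125.00       105.5253       422.1010
  5       125.00       101.1505       505.7525
  6       125.00        96.9571       581.7426
  7       125.00        92.9376       650.5629
  8     5,125.00     3,652.4705    29,219.7644
  Σ                  4,393.7987    32,059.7102
P = 4,393.7987; D_Mac = 7.29658 half-year periods = 3.64829 yrs; D_mod = 3.49704 yrs.
DV01 ≈ 3.49704 × 4,393.7987 × 0.0001 = 1.536531.

R$1.537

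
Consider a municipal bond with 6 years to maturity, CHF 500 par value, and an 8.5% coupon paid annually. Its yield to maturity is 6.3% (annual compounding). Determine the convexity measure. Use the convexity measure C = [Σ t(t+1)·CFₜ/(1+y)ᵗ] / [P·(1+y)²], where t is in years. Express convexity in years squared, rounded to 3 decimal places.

With y = 0.063:
  t   CF        PV=CF/(1+0.063)^t    t·PV        t(t+1)·PV
  1        42.50        39.9812        39.9812          79.9624
  2        42.50        37.6117        75.2233         225.6699
  3        42.50        35.3826       106.1477         424.5906
  4        42.50        33.2856       133.1422         665.7112
  5        42.50        31.3129       156.5643         939.3855
  6       542.50       376.0107     2,256.0639      15,792.4476
  Σ                    553.5845     2,767.1226      18,127.7673
P = 553.5845.
Convexity = Σ t(t+1)·PV / [P·(1+y)²] = 18,127.7673 / (553.5845 × 1.129969) = 28.97970.

28.980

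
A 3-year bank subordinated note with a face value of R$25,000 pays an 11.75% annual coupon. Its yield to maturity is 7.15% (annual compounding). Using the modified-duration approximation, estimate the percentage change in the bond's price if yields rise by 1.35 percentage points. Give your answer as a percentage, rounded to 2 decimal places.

Periodic yield y = 0.0715. Modified duration first:
  t   CF        PV=CF/(1+0.0715)^t    t·PV
  1     2,937.50     2,741.4839     2,741.4839
  2     2,937.50     2,558.5477     5,117.0955
  3    27,937.50    22,709.6800    68,129.0400
  Σ                 28,009.7116    75,987.6193
P = 28,009.7116; D_Mac = 2.71290 yrs; D_mod = 2.71290/(1+0.0715) = 2.53187 yrs.
ΔP/P ≈ -D_mod · Δy = -2.53187 × (+0.0135) = -0.034180 = -3.4180%.

-3.42%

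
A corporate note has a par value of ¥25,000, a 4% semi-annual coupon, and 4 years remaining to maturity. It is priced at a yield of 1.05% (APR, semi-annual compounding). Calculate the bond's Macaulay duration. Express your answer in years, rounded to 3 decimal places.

3.753 years

Periodic yield y = 0.00525. Discount each cash flow and weight by its period:
  t   CF        PV=CF/(1+0.00525)^t    t·PV
  1       500.00       497.3887       497.3887
  2       500.00       494.7911       989.5821
  3       500.00       492.2070     1,476.6209
  4       500.00       489.6364     1,958.5455
  5       500.00       487.0792     2,435.3961
  6       500.00       484.5354     2,907.2124
  7       500.00       482.0049     3,374.0341
  8    25,500.00    24,453.8659   195,630.9272
  Σ                 27,881.5085   209,269.7070
Price P = Σ PV = 27,881.5085.
Macaulay duration = Σ(t·PV) / P = 209,269.7070 / 27,881.5085 = 7.50568 half-year periods.
In years: 7.50568 / 2 = 3.75284 years.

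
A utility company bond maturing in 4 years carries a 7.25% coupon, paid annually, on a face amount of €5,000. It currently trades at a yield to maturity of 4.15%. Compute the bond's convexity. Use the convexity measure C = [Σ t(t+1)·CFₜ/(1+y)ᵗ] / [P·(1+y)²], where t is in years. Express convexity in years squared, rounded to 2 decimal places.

16.20

With y = 0.0415:
  t   CF        PV=CF/(1+0.0415)^t    t·PV        t(t+1)·PV
  1       362.50       348.0557       348.0557         696.1114
  2       362.50       334.1869       668.3739       2,005.1216
  3       362.50       320.8708       962.6124       3,850.4495
  4     5,362.50     4,557.5371    18,230.1482      91,150.7410
  Σ                  5,560.6505    20,209.1901      97,702.4235
P = 5,560.6505.
Convexity = Σ t(t+1)·PV / [P·(1+y)²] = 97,702.4235 / (5,560.6505 × 1.084722) = 16.19799.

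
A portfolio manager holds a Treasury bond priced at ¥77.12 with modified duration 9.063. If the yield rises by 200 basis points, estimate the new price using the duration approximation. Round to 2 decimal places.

¥63.14

Duration approximation: ΔP/P ≈ -D_mod · Δy = -9.063 × (+0.02) = -0.181260.
New price ≈ 77.12 × (1 - 0.181260) = 63.1412288.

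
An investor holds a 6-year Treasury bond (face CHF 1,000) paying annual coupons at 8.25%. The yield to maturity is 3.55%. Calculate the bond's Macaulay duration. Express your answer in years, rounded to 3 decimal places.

5.087 years

Periodic yield y = 0.0355. Discount each cash flow and weight by its year:
  t   CF        PV=CF/(1+0.0355)^t    t·PV
  1        82.50        79.6717        79.6717
  2        82.50        76.9403       153.8806
  3        82.50        74.3025       222.9076
  4        82.50        71.7552       287.0209
  5        82.50        69.2952       346.4762
  6     1,082.50       878.0663     5,268.3975
  Σ                  1,250.0312     6,358.3545
Price P = Σ PV = 1,250.0312.
Macaulay duration = Σ(t·PV) / P = 6,358.3545 / 1,250.0312 = 5.08656 years.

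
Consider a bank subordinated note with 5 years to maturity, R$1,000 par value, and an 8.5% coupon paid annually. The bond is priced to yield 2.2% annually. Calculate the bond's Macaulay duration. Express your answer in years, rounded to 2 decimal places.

Periodic yield y = 0.022. Discount each cash flow and weight by its year:
  t   CF        PV=CF/(1+0.022)^t    t·PV
  1        85.00        83.1703        83.1703
  2        85.00        81.3799       162.7598
  3        85.00        79.6281       238.8842
  4        85.00        77.9140       311.6559
  5     1,085.00       973.1399     4,865.6993
  Σ                  1,295.2321     5,662.1694
Price P = Σ PV = 1,295.2321.
Macaulay duration = Σ(t·PV) / P = 5,662.1694 / 1,295.2321 = 4.37155 years.

4.37 years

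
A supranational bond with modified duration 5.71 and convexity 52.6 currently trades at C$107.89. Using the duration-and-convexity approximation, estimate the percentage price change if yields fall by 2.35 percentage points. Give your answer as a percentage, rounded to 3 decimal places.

Duration effect: -D_mod·Δy = -5.71 × (-0.0235) = +0.134185
Convexity effect: ½·C·(Δy)² = 0.5 × 52.6 × (-0.0235)² = +0.014524175
ΔP/P ≈ +0.134185 + 0.014524175 = +0.148709175
= +14.8709175%.

+14.871%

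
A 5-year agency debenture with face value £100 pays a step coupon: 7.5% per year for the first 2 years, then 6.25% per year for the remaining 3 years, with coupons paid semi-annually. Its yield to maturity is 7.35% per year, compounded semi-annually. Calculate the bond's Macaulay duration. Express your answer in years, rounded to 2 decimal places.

4.28 years

Periodic yield y = 0.03675. Discount each cash flow and weight by its period:
  t   CF        PV=CF/(1+0.03675)^t    t·PV
  1        3.750         3.6171         3.6171
  2        3.750         3.4889         6.9777
  3        3.750         3.3652        10.0956
  4        3.750         3.2459        12.9836
  5        3.125         2.6090        13.0452
  6        3.125         2.5166        15.0993
  7        3.125         2.4273        16.9914
  8        3.125         2.3413        18.7304
  9        3.125         2.2583        20.3248
  10     103.125        71.8826       718.8256
  Σ                     97.7521       836.6906
Price P = Σ PV = 97.7521.
Macaulay duration = Σ(t·PV) / P = 836.6906 / 97.7521 = 8.55931 half-year periods.
In years: 8.55931 / 2 = 4.27965 years.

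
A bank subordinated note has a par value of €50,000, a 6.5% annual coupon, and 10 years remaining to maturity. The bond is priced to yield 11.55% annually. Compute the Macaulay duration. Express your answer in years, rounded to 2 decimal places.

7.16 years

Periodic yield y = 0.1155. Discount each cash flow and weight by its year:
  t   CF        PV=CF/(1+0.1155)^t    t·PV
  1     3,250.00     2,913.4917     2,913.4917
  2     3,250.00     2,611.8258     5,223.6516
  3     3,250.00     2,341.3947     7,024.1842
  4     3,250.00     2,098.9644     8,395.8574
  5     3,250.00     1,881.6355     9,408.1773
  6     3,250.00     1,686.8090    10,120.8541
  7     3,250.00     1,512.1551    10,585.0857
  8     3,250.00     1,355.5850    10,844.6802
  9     3,250.00     1,215.2264    10,937.0374
  10   53,250.00    17,849.4100   178,494.1002
  Σ                 35,466.4976   253,947.1199
Price P = Σ PV = 35,466.4976.
Macaulay duration = Σ(t·PV) / P = 253,947.1199 / 35,466.4976 = 7.16020 years.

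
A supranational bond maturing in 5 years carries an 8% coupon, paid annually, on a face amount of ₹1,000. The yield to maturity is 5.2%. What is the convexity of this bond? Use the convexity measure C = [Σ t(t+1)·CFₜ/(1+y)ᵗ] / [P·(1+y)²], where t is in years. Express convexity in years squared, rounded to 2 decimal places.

22.47

With y = 0.052:
  t   CF        PV=CF/(1+0.052)^t    t·PV        t(t+1)·PV
  1        80.00        76.0456        76.0456         152.0913
  2        80.00        72.2867       144.5734         433.7203
  3        80.00        68.7136       206.1408         824.5633
  4        80.00        65.3171       261.2685       1,306.3424
  5     1,080.00       838.1950     4,190.9749      25,145.8495
  Σ                  1,120.5581     4,879.0033      27,862.5667
P = 1,120.5581.
Convexity = Σ t(t+1)·PV / [P·(1+y)²] = 27,862.5667 / (1,120.5581 × 1.106704) = 22.46753.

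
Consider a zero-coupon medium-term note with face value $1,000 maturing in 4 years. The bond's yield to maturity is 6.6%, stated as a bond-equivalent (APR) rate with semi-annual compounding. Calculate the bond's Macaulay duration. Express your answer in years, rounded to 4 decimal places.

A zero-coupon bond has a single cash flow at maturity, so its Macaulay duration equals its maturity: 4 years.
(Equivalently: 8 semi-annual periods ÷ 2 = 4 years.)

4.0000 years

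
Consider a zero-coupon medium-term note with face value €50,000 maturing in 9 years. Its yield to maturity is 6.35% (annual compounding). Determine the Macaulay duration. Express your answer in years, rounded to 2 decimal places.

9.00 years

A zero-coupon bond has a single cash flow at maturity, so its Macaulay duration equals its maturity: 9 years.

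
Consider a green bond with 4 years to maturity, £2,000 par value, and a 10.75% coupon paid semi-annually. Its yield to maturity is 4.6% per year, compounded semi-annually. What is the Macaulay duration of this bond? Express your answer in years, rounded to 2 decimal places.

Periodic yield y = 0.023. Discount each cash flow and weight by its period:
  t   CF        PV=CF/(1+0.023)^t    t·PV
  1       107.50       105.0831       105.0831
  2       107.50       102.7205       205.4410
  3       107.50       100.4111       301.2332
  4       107.50        98.1535       392.6141
  5       107.50        95.9468       479.7338
  6       107.50        93.7896       562.7376
  7       107.50        91.6809       641.7665
  8     2,107.50     1,756.9626    14,055.7007
  Σ                  2,444.7481    16,744.3100
Price P = Σ PV = 2,444.7481.
Macaulay duration = Σ(t·PV) / P = 16,744.3100 / 2,444.7481 = 6.84909 half-year periods.
In years: 6.84909 / 2 = 3.42455 years.

3.42 years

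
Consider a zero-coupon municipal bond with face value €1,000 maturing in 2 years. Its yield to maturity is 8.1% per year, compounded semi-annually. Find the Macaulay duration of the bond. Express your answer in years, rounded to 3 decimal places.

A zero-coupon bond has a single cash flow at maturity, so its Macaulay duration equals its maturity: 2 years.
(Equivalently: 4 semi-annual periods ÷ 2 = 2 years.)

2.000 years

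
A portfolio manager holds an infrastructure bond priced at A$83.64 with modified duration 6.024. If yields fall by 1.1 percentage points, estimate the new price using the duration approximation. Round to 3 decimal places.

Duration approximation: ΔP/P ≈ -D_mod · Δy = -6.024 × (-0.011) = +0.066264.
New price ≈ 83.64 × (1 + 0.066264) = 89.18232096.

A$89.182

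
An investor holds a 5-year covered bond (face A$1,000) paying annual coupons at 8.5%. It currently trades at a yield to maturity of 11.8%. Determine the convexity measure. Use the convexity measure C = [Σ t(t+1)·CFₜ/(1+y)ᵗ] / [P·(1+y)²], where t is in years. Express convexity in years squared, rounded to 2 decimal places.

With y = 0.118:
  t   CF        PV=CF/(1+0.118)^t    t·PV        t(t+1)·PV
  1        85.00        76.0286        76.0286         152.0572
  2        85.00        68.0041       136.0083         408.0248
  3        85.00        60.8266       182.4798         729.9192
  4        85.00        54.4066       217.6265       1,088.1323
  5     1,085.00       621.1847     3,105.9233      18,635.5397
  Σ                    880.4506     3,718.0664      21,013.6732
P = 880.4506.
Convexity = Σ t(t+1)·PV / [P·(1+y)²] = 21,013.6732 / (880.4506 × 1.249924) = 19.09472.

19.09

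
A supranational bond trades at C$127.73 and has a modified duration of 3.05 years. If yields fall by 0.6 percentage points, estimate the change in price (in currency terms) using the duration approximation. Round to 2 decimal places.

Duration approximation: ΔP/P ≈ -D_mod · Δy = -3.05 × (-0.006) = +0.018300.
ΔP ≈ 127.73 × (+0.018300) = +2.337459.

+C$2.34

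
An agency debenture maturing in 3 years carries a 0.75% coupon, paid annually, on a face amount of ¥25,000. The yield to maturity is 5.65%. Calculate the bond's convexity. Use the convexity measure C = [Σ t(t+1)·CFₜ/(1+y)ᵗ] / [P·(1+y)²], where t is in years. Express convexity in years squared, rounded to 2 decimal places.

10.64

With y = 0.0565:
  t   CF        PV=CF/(1+0.0565)^t    t·PV        t(t+1)·PV
  1       187.50       177.4728       177.4728         354.9456
  2       187.50       167.9818       335.9636       1,007.8909
  3    25,187.50    21,358.7857    64,076.3572     256,305.4290
  Σ                 21,704.2404    64,589.7937     257,668.2654
P = 21,704.2404.
Convexity = Σ t(t+1)·PV / [P·(1+y)²] = 257,668.2654 / (21,704.2404 × 1.116192) = 10.63598.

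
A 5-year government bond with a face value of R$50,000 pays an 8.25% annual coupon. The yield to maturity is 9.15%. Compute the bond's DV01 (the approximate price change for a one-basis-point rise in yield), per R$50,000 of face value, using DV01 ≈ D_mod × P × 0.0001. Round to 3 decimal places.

Periodic yield y = 0.0915.
  t   CF        PV=CF/(1+0.0915)^t    t·PV
  1     4,125.00     3,779.2029     3,779.2029
  2     4,125.00     3,462.3939     6,924.7878
  3     4,125.00     3,172.1428     9,516.4285
  4     4,125.00     2,906.2234    11,624.8935
  5    54,125.00    34,936.4851   174,682.4255
  Σ                 48,256.4481   206,527.7382
P = 48,256.4481; D_Mac = 4.27980 yrs; D_mod = 3.92102 yrs.
DV01 ≈ 3.92102 × 48,256.4481 × 0.0001 = 18.921460.

R$18.921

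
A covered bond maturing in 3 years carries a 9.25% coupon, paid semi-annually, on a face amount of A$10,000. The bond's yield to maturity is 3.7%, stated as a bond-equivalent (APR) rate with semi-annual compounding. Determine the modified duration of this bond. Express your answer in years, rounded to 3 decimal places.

2.663 years

Periodic yield y = 0.0185. First find Macaulay duration:
  t   CF        PV=CF/(1+0.0185)^t    t·PV
  1       462.50       454.0992       454.0992
  2       462.50       445.8509       891.7018
  3       462.50       437.7525     1,313.2575
  4       462.50       429.8012     1,719.2047
  5       462.50       421.9943     2,109.9714
  6    10,462.50     9,372.7983    56,236.7898
  Σ                 11,562.2964    62,725.0244
P = 11,562.2964; Macaulay duration = 62,725.0244 / 11,562.2964 = 5.42496 half-year periods = 2.71248 years.
Modified duration = D_Mac / (1 + y) = 2.71248 / 1.0185 = 2.66321 years.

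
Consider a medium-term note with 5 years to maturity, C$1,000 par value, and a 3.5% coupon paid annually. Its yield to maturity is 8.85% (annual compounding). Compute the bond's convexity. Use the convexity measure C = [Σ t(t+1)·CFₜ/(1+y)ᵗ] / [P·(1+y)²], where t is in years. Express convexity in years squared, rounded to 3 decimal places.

22.816

With y = 0.0885:
  t   CF        PV=CF/(1+0.0885)^t    t·PV        t(t+1)·PV
  1        35.00        32.1543        32.1543          64.3087
  2        35.00        29.5400        59.0801         177.2403
  3        35.00        27.1383        81.4149         325.6597
  4        35.00        24.9318        99.7274         498.6368
  5     1,035.00       677.3267     3,386.6334      20,319.8004
  Σ                    791.0912     3,659.0101      21,385.6458
P = 791.0912.
Convexity = Σ t(t+1)·PV / [P·(1+y)²] = 21,385.6458 / (791.0912 × 1.184832) = 22.81597.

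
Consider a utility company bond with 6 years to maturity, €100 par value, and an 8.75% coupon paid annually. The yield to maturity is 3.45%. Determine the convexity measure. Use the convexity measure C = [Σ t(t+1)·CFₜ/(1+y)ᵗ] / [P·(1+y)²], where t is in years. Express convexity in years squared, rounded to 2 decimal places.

With y = 0.0345:
  t   CF        PV=CF/(1+0.0345)^t    t·PV        t(t+1)·PV
  1         8.75         8.4582         8.4582          16.9164
  2         8.75         8.1761        16.3522          49.0567
  3         8.75         7.9034        23.7103          94.8414
  4         8.75         7.6399        30.5595         152.7974
  5         8.75         7.3851        36.9254         221.5526
  6       108.75        88.7251       532.3504       3,726.4525
  Σ                    128.2878       648.3560       4,261.6169
P = 128.2878.
Convexity = Σ t(t+1)·PV / [P·(1+y)²] = 4,261.6169 / (128.2878 × 1.070190) = 31.04046.

31.04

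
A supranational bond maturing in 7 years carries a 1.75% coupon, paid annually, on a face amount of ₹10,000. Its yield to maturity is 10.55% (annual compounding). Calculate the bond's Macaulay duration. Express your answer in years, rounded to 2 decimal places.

Periodic yield y = 0.1055. Discount each cash flow and weight by its year:
  t   CF        PV=CF/(1+0.1055)^t    t·PV
  1       175.00       158.2994       158.2994
  2       175.00       143.1926       286.3852
  3       175.00       129.5274       388.5823
  4       175.00       117.1664       468.6656
  5       175.00       105.9850       529.9249
  6       175.00        95.8706       575.2238
  7    10,175.00     5,042.2362    35,295.6537
  Σ                  5,792.2777    37,702.7348
Price P = Σ PV = 5,792.2777.
Macaulay duration = Σ(t·PV) / P = 37,702.7348 / 5,792.2777 = 6.50914 years.

6.51 years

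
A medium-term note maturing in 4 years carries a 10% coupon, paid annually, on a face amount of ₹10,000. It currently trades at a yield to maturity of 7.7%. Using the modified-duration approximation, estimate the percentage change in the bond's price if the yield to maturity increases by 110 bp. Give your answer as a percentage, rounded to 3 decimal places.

Periodic yield y = 0.077. Modified duration first:
  t   CF        PV=CF/(1+0.077)^t    t·PV
  1     1,000.00       928.5051       928.5051
  2     1,000.00       862.1217     1,724.2435
  3     1,000.00       800.4844     2,401.4533
  4    11,000.00     8,175.7927    32,703.1709
  Σ                 10,766.9040    37,757.3727
P = 10,766.9040; D_Mac = 3.50680 yrs; D_mod = 3.50680/(1+0.077) = 3.25608 yrs.
ΔP/P ≈ -D_mod · Δy = -3.25608 × (+0.011) = -0.035817 = -3.5817%.

-3.582%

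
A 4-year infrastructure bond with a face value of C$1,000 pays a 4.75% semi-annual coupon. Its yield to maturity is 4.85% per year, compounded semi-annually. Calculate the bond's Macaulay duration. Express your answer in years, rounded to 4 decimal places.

3.6892 years

Periodic yield y = 0.02425. Discount each cash flow and weight by its period:
  t   CF        PV=CF/(1+0.02425)^t    t·PV
  1        23.75        23.1877        23.1877
  2        23.75        22.6387        45.2774
  3        23.75        22.1027        66.3082
  4        23.75        21.5794        86.3177
  5        23.75        21.0685       105.3425
  6        23.75        20.5697       123.4181
  7        23.75        20.0827       140.5788
  8     1,023.75       845.1740     6,761.3921
  Σ                    996.4034     7,351.8225
Price P = Σ PV = 996.4034.
Macaulay duration = Σ(t·PV) / P = 7,351.8225 / 996.4034 = 7.37836 half-year periods.
In years: 7.37836 / 2 = 3.68918 years.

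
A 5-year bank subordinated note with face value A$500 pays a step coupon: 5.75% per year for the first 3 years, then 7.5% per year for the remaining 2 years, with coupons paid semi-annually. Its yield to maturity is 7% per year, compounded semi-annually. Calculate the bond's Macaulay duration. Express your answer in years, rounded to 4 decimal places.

4.3923 years

Periodic yield y = 0.035. Discount each cash flow and weight by its period:
  t   CF        PV=CF/(1+0.035)^t    t·PV
  1       14.375        13.8889        13.8889
  2       14.375        13.4192        26.8384
  3       14.375        12.9654        38.8963
  4       14.375        12.5270        50.1079
  5       14.375        12.1034        60.5168
  6       14.375        11.6941        70.1644
  7       18.750        14.7373       103.1613
  8       18.750        14.2390       113.9117
  9       18.750        13.7575       123.8171
  10     518.750       367.7516     3,677.5163
  Σ                    487.0833     4,278.8193
Price P = Σ PV = 487.0833.
Macaulay duration = Σ(t·PV) / P = 4,278.8193 / 487.0833 = 8.78457 half-year periods.
In years: 8.78457 / 2 = 4.39229 years.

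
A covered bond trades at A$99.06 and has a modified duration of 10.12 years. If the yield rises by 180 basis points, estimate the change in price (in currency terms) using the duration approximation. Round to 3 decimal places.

-A$18.045

Duration approximation: ΔP/P ≈ -D_mod · Δy = -10.12 × (+0.018) = -0.182160.
ΔP ≈ 99.06 × (-0.182160) = -18.0447696.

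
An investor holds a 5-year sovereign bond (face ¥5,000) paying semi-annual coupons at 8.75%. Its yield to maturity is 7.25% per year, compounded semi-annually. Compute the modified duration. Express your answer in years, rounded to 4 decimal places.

Periodic yield y = 0.03625. First find Macaulay duration:
  t   CF        PV=CF/(1+0.03625)^t    t·PV
  1       218.75       211.0977       211.0977
  2       218.75       203.7131       407.4262
  3       218.75       196.5868       589.7605
  4       218.75       189.7099       758.8394
  5       218.75       183.0734       915.3672
  6       218.75       176.6692     1,060.0151
  7       218.75       170.4890     1,193.4227
  8       218.75       164.5249     1,316.1994
  9       218.75       158.7695     1,428.9258
  10    5,218.75     3,655.2834    36,552.8343
  Σ                  5,309.9170    44,433.8883
P = 5,309.9170; Macaulay duration = 44,433.8883 / 5,309.9170 = 8.36809 half-year periods = 4.18405 years.
Modified duration = D_Mac / (1 + y) = 4.18405 / 1.03625 = 4.03768 years.

4.0377 years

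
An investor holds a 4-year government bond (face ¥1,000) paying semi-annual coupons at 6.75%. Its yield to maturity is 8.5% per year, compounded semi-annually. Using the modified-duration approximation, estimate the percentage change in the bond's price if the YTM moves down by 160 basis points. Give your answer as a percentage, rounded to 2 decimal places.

Periodic yield y = 0.0425. Modified duration first:
  t   CF        PV=CF/(1+0.0425)^t    t·PV
  1        33.75        32.3741        32.3741
  2        33.75        31.0543        62.1086
  3        33.75        29.7883        89.3649
  4        33.75        28.5739       114.2956
  5        33.75        27.4090       137.0451
  6        33.75        26.2916       157.7497
  7        33.75        25.2198       176.5385
  8     1,033.75       740.9809     5,927.8472
  Σ                    941.6919     6,697.3237
P = 941.6919; D_Mac = 7.11201 half-year periods = 3.55601 yrs; D_mod = 3.55601/(1+0.0425) = 3.41104 yrs.
ΔP/P ≈ -D_mod · Δy = -3.41104 × (-0.016) = +0.054577 = +5.4577%.

+5.46%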